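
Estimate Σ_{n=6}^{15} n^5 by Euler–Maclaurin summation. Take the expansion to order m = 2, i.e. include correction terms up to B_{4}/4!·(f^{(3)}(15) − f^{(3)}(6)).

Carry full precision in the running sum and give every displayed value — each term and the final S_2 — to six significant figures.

The integral term ∫_6^15 x^5 dx = 1.89066e+06.
½[f(6) + f(15)] = ½[7776.00 + 759375] = 383576.
So far: 2.27424e+06.
Order-1 term: 1/12 · (253125 − 6480.00) = 20553.8.
Running total after k=1: 2.29479e+06.
Order-2 term: −1/720 · (13500.0 − 2160.00) = -15.7500.

S_2 ≈ 2.29478e+06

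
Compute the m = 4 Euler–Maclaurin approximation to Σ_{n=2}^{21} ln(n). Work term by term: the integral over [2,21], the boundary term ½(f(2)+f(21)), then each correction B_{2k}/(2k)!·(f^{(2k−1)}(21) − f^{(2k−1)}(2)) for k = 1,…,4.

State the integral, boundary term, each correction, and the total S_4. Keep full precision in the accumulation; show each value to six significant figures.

Integral: ∫_2^21 ln(x) dx = 43.5487.
Boundary: ½(f(2) + f(21)) = ½(0.693147 + 3.04452) = 1.86883.
So far: 45.4175.
k=1: B_{2}/(2)! × [f^{(1)}(21) − f^{(1)}(2)] = 1/12 × (0.0476190 − 0.500000) = -0.0376984.
Running total after k=1: 45.3798.
k=2: B_{4}/(4)! × [f^{(3)}(21) − f^{(3)}(2)] = −1/720 × (0.000215959 − 0.250000) = 0.000346922.
Running total after k=2: 45.3802.
k=3: B_{6}/(6)! × [f^{(5)}(21) − f^{(5)}(2)] = 1/30240 × (5.87645e-06 − 0.750000) = -2.48014e-05.
Running total after k=3: 45.3801.
k=4: B_{8}/(8)! × [f^{(7)}(21) − f^{(7)}(2)] = −1/1209600 × (3.99758e-07 − 5.62500) = 4.65030e-06.

S_4 ≈ 45.3801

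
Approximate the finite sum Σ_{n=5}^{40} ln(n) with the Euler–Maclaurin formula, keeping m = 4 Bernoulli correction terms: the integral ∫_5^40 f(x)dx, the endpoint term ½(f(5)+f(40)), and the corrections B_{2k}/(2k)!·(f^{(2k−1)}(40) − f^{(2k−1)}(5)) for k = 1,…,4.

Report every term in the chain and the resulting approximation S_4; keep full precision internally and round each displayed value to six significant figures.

∫_5^40 ln(x) dx evaluates to 104.508.
½[f(5) + f(40)] = ½[1.60944 + 3.68888] = 2.64916.
So far: 107.157.
Correction k=1: B_{2}/2! · (f^{(1)}(40) − f^{(1)}(5)) = 1/12 · (0.0250000 − 0.200000) = -0.0145833.
Partial sum through k=1: 107.143.
Correction k=2: B_{4}/4! · (f^{(3)}(40) − f^{(3)}(5)) = −1/720 · (3.12500e-05 − 0.0160000) = 2.21788e-05.
Partial sum through k=2: 107.143.
Correction k=3: B_{6}/6! · (f^{(5)}(40) − f^{(5)}(5)) = 1/30240 · (2.34375e-07 − 0.00768000) = -2.53961e-07.
Partial sum through k=3: 107.143.
Correction k=4: B_{8}/8! · (f^{(7)}(40) − f^{(7)}(5)) = −1/1209600 · (4.39453e-09 − 0.00921600) = 7.61904e-09.

S_4 ≈ 107.143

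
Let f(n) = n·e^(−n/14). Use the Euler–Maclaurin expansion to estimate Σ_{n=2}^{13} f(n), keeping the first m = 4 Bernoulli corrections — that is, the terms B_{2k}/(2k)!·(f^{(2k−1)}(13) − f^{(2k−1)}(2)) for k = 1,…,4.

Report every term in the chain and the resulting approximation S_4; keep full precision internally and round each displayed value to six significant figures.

S_4 ≈ 48.2017

The integral term ∫_2^13 x·e^(−x/14) dx = 44.8261.
½[f(2) + f(13)] = ½[1.73376 + 5.13653] = 3.43514.
Integral + boundary = 48.2613.
Order-1 term: 1/12 · (0.0282227 − 0.743038) = -0.0595680.
After k=1: 48.2017.
Order-2 term: −1/720 · (0.00417581 − 0.0126367) = 1.17512e-05.
After k=2: 48.2017.
Order-3 term: 1/30240 · (4.18756e-05 − 0.000109604) = -2.23970e-09.
After k=3: 48.2017.
Order-4 term: −1/1209600 · (3.18603e-07 − 7.89465e-07) = 3.89271e-13.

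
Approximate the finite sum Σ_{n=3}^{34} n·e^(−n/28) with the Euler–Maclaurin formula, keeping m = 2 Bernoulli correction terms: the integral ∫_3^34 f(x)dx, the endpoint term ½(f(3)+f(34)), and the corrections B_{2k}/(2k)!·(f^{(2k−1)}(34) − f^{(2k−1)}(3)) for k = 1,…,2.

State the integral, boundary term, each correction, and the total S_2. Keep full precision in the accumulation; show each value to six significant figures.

S_2 ≈ 270.675

∫_3^34 x·e^(−x/28) dx evaluates to 264.352.
Endpoint term: (f(3) + f(34))/2 = (2.69519 + 10.0953)/2 = 6.39527.
So far: 270.748.
k=1: B_{2}/(2)! × [f^{(1)}(34) − f^{(1)}(3)] = 1/12 × (-0.0636261 − 0.802140) = -0.0721472.
After k=1: 270.675.
k=2: B_{4}/(4)! × [f^{(3)}(34) − f^{(3)}(3)] = −1/720 × (0.000676298 − 0.00331497) = 3.66482e-06.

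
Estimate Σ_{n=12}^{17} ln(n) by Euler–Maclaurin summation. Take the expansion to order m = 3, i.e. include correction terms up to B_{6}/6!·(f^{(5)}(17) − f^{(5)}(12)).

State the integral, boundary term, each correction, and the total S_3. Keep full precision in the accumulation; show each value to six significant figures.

Integral: ∫_12^17 ln(x) dx = 13.3457.
Boundary: ½(f(12) + f(17)) = ½(2.48491 + 2.83321) = 2.65906.
Integral + boundary = 16.0048.
Order-1 term: 1/12 · (0.0588235 − 0.0833333) = -0.00204248.
Running total after k=1: 16.0028.
Order-2 term: −1/720 · (0.000407083 − 0.00115741) = 1.04212e-06.
Running total after k=2: 16.0028.
Order-3 term: 1/30240 · (1.69031e-05 − 9.64506e-05) = -2.63054e-09.

S_3 ≈ 16.0028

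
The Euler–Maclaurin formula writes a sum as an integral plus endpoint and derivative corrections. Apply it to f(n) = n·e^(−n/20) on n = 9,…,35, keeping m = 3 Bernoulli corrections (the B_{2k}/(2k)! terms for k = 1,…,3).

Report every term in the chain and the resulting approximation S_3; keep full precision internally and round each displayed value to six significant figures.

S_3 ≈ 184.543

∫_9^35 x·e^(−x/20) dx evaluates to 178.673.
Endpoint term: (f(9) + f(35))/2 = (5.73865 + 6.08209)/2 = 5.91037.
Running total after boundary: 184.583.
k=1: B_{2}/(2)! × [f^{(1)}(35) − f^{(1)}(9)] = 1/12 × (-0.130330 − 0.350695) = -0.0400855.
Partial sum through k=1: 184.543.
k=2: B_{4}/(4)! × [f^{(3)}(35) − f^{(3)}(9)] = −1/720 × (0.000543044 − 0.00406488) = 4.89144e-06.
Partial sum through k=2: 184.543.
k=3: B_{6}/(6)! × [f^{(5)}(35) − f^{(5)}(9)] = 1/30240 × (3.52978e-06 − 1.81326e-05) = -4.82896e-10.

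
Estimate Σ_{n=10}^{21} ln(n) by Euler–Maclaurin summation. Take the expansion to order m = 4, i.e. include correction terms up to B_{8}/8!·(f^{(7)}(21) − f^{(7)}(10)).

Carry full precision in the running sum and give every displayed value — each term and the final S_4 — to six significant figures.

S_4 ≈ 32.5783

The integral term ∫_10^21 ln(x) dx = 29.9091.
Endpoint term: (f(10) + f(21))/2 = (2.30259 + 3.04452)/2 = 2.67355.
Running total after boundary: 32.5827.
Correction k=1: B_{2}/2! · (f^{(1)}(21) − f^{(1)}(10)) = 1/12 · (0.0476190 − 0.100000) = -0.00436508.
Running total after k=1: 32.5783.
Correction k=2: B_{4}/4! · (f^{(3)}(21) − f^{(3)}(10)) = −1/720 · (0.000215959 − 0.00200000) = 2.47783e-06.
Running total after k=2: 32.5783.
Correction k=3: B_{6}/6! · (f^{(5)}(21) − f^{(5)}(10)) = 1/30240 · (5.87645e-06 − 0.000240000) = -7.74218e-09.
Running total after k=3: 32.5783.
Correction k=4: B_{8}/8! · (f^{(7)}(21) − f^{(7)}(10)) = −1/1209600 · (3.99758e-07 − 7.20000e-05) = 5.91933e-11.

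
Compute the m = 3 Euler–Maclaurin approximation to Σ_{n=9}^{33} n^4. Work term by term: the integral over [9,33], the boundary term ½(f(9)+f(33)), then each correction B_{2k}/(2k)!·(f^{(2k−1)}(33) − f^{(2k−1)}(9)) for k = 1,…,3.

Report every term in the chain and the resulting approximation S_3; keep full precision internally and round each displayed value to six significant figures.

Integral: ∫_9^33 x^4 dx = 7.81527e+06.
Boundary: ½(f(9) + f(33)) = ½(6561.00 + 1.18592e+06) = 596241.
So far: 8.41151e+06.
Order-1 term: 1/12 · (143748 − 2916.00) = 11736.0.
Partial sum through k=1: 8.42325e+06.
Order-2 term: −1/720 · (792.000 − 216.000) = -0.800000.
Partial sum through k=2: 8.42324e+06.
Order-3 term: 1/30240 · (0.00000 − 0.00000) = 0.00000.

S_3 ≈ 8.42324e+06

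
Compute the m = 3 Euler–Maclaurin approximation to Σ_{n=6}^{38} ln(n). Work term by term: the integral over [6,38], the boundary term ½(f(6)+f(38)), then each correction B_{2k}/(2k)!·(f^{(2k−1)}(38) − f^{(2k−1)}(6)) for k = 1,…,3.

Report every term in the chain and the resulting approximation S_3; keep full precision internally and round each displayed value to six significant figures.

S_3 ≈ 98.1807

∫_6^38 ln(x) dx evaluates to 95.4777.
Endpoint term: (f(6) + f(38))/2 = (1.79176 + 3.63759)/2 = 2.71467.
So far: 98.1924.
Correction k=1: B_{2}/2! · (f^{(1)}(38) − f^{(1)}(6)) = 1/12 · (0.0263158 − 0.166667) = -0.0116959.
Partial sum through k=1: 98.1807.
Correction k=2: B_{4}/4! · (f^{(3)}(38) − f^{(3)}(6)) = −1/720 · (3.64485e-05 − 0.00925926) = 1.28095e-05.
Partial sum through k=2: 98.1807.
Correction k=3: B_{6}/6! · (f^{(5)}(38) − f^{(5)}(6)) = 1/30240 · (3.02896e-07 − 0.00308642) = -1.02054e-07.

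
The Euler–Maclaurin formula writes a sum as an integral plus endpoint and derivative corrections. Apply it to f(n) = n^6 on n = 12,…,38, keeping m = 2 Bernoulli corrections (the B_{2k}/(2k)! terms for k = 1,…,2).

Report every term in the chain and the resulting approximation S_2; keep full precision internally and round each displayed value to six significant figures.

S_2 ≈ 1.78864e+10

Integral: ∫_12^38 x^6 dx = 1.63400e+10.
½[f(12) + f(38)] = ½[2.98598e+06 + 3.01094e+09] = 1.50696e+09.
Running total after boundary: 1.78469e+10.
Order-1 term: 1/12 · (4.75411e+08 − 1.49299e+06) = 3.94932e+07.
Running total after k=1: 1.78864e+10.
Order-2 term: −1/720 · (6.58464e+06 − 207360) = -8857.33.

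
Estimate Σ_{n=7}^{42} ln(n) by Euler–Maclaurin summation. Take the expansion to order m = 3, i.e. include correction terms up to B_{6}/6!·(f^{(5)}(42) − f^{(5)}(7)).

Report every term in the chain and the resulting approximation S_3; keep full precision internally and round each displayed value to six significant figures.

S_3 ≈ 111.193

The integral term ∫_7^42 ln(x) dx = 108.361.
Endpoint term: (f(7) + f(42))/2 = (1.94591 + 3.73767)/2 = 2.84179.
Running total after boundary: 111.203.
Correction k=1: B_{2}/2! · (f^{(1)}(42) − f^{(1)}(7)) = 1/12 · (0.0238095 − 0.142857) = -0.00992063.
After k=1: 111.193.
Correction k=2: B_{4}/4! · (f^{(3)}(42) − f^{(3)}(7)) = −1/720 · (2.69949e-05 − 0.00583090) = 8.06098e-06.
After k=2: 111.193.
Correction k=3: B_{6}/6! · (f^{(5)}(42) − f^{(5)}(7)) = 1/30240 · (1.83639e-07 − 0.00142798) = -4.72154e-08.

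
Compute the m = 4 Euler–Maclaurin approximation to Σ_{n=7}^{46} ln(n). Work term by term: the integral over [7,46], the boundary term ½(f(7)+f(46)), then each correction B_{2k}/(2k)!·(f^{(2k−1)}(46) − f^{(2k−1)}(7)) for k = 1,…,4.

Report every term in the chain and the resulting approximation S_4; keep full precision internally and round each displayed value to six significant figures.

The integral term ∫_7^46 ln(x) dx = 123.496.
Endpoint term: (f(7) + f(46))/2 = (1.94591 + 3.82864)/2 = 2.88728.
So far: 126.383.
Order-1 term: 1/12 · (0.0217391 − 0.142857) = -0.0100932.
Partial sum through k=1: 126.373.
Order-2 term: −1/720 · (2.05474e-05 − 0.00583090) = 8.06994e-06.
Partial sum through k=2: 126.373.
Order-3 term: 1/30240 · (1.16526e-07 − 0.00142798) = -4.72176e-08.
Partial sum through k=3: 126.373.
Order-4 term: −1/1209600 · (1.65207e-09 − 0.000874271) = 7.22776e-10.

S_4 ≈ 126.373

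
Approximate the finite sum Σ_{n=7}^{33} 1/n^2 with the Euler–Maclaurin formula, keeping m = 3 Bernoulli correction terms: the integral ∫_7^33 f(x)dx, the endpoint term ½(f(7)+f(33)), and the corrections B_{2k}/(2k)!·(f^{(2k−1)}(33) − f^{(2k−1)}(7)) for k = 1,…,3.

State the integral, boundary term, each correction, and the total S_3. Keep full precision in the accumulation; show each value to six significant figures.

∫_7^33 1/x^2 dx evaluates to 0.112554.
½[f(7) + f(33)] = ½[0.0204082 + 0.000918274] = 0.0106632.
Integral + boundary = 0.123217.
Correction k=1: B_{2}/2! · (f^{(1)}(33) − f^{(1)}(7)) = 1/12 · (-5.56529e-05 − (-0.00583090)) = 0.000481271.
Running total after k=1: 0.123699.
Correction k=2: B_{4}/4! · (f^{(3)}(33) − f^{(3)}(7)) = −1/720 · (-6.13256e-07 − (-0.00142798)) = -1.98245e-06.
Running total after k=2: 0.123697.
Correction k=3: B_{6}/6! · (f^{(5)}(33) − f^{(5)}(7)) = 1/30240 · (-1.68941e-08 − (-0.000874271)) = 2.89105e-08.

S_3 ≈ 0.123697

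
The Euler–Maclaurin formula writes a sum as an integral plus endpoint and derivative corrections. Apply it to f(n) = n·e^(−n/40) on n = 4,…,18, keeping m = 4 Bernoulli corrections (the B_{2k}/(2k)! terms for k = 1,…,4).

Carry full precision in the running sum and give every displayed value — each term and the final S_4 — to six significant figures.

∫_4^18 x·e^(−x/40) dx evaluates to 113.217.
Endpoint term: (f(4) + f(18))/2 = (3.61935 + 11.4773)/2 = 7.54833.
Running total after boundary: 120.765.
Correction k=1: B_{2}/2! · (f^{(1)}(18) − f^{(1)}(4)) = 1/12 · (0.350695 − 0.814354) = -0.0386382.
Partial sum through k=1: 120.726.
Correction k=2: B_{4}/4! · (f^{(3)}(18) − f^{(3)}(4)) = −1/720 · (0.00101622 − 0.00164002) = 8.66386e-07.
Partial sum through k=2: 120.726.
Correction k=3: B_{6}/6! · (f^{(5)}(18) − f^{(5)}(4)) = 1/30240 · (1.13328e-06 − 1.73192e-06) = -1.97960e-11.
Partial sum through k=3: 120.726.
Correction k=4: B_{8}/8! · (f^{(7)}(18) − f^{(7)}(4)) = −1/1209600 · (1.01964e-09 − 1.52426e-09) = 4.17177e-16.

S_4 ≈ 120.726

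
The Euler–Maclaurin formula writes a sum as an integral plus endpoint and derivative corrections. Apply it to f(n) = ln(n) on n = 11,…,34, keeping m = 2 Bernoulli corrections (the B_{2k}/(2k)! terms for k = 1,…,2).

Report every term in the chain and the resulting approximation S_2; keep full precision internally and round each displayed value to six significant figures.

Integral: ∫_11^34 ln(x) dx = 70.5194.
½[f(11) + f(34)] = ½[2.39790 + 3.52636] = 2.96213.
So far: 73.4815.
Correction k=1: B_{2}/2! · (f^{(1)}(34) − f^{(1)}(11)) = 1/12 · (0.0294118 − 0.0909091) = -0.00512478.
Running total after k=1: 73.4764.
Correction k=2: B_{4}/4! · (f^{(3)}(34) − f^{(3)}(11)) = −1/720 · (5.08854e-05 − 0.00150263) = 2.01631e-06.

S_2 ≈ 73.4764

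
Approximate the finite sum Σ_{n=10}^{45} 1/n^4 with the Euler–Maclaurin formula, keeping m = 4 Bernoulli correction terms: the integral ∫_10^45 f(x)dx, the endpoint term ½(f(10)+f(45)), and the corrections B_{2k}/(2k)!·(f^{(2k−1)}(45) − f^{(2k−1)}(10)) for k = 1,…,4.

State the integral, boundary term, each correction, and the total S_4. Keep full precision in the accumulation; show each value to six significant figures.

Integral: ∫_10^45 1/x^4 dx = 0.000329675.
Endpoint term: (f(10) + f(45))/2 = (0.000100000 + 2.43865e-07)/2 = 5.01219e-05.
Integral + boundary = 0.000379797.
Correction k=1: B_{2}/2! · (f^{(1)}(45) − f^{(1)}(10)) = 1/12 · (-2.16769e-08 − (-4.00000e-05)) = 3.33153e-06.
Running total after k=1: 0.000383129.
Correction k=2: B_{4}/4! · (f^{(3)}(45) − f^{(3)}(10)) = −1/720 · (-3.21139e-10 − (-1.20000e-05)) = -1.66662e-08.
Running total after k=2: 0.000383112.
Correction k=3: B_{6}/6! · (f^{(5)}(45) − f^{(5)}(10)) = 1/30240 · (-8.88089e-12 − (-6.72000e-06)) = 2.22222e-10.
Running total after k=3: 0.000383112.
Correction k=4: B_{8}/8! · (f^{(7)}(45) − f^{(7)}(10)) = −1/1209600 · (-3.94706e-13 − (-6.04800e-06)) = -5.00000e-12.

S_4 ≈ 0.000383112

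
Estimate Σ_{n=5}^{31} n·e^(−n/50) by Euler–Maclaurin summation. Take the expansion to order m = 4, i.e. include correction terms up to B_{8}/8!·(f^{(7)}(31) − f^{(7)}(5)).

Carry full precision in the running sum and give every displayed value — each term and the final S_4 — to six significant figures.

S_4 ≈ 320.177

Integral: ∫_5^31 x·e^(−x/50) dx = 309.628.
½[f(5) + f(31)] = ½[4.52419 + 16.6763] = 10.6002.
So far: 320.228.
Correction k=1: B_{2}/2! · (f^{(1)}(31) − f^{(1)}(5)) = 1/12 · (0.204419 − 0.814354) = -0.0508279.
Running total after k=1: 320.177.
Correction k=2: B_{4}/4! · (f^{(3)}(31) − f^{(3)}(5)) = −1/720 · (0.000512123 − 0.00104961) = 7.46512e-07.
Running total after k=2: 320.177.
Correction k=3: B_{6}/6! · (f^{(5)}(31) − f^{(5)}(5)) = 1/30240 · (3.76991e-07 − 7.09393e-07) = -1.09921e-11.
Running total after k=3: 320.177.
Correction k=4: B_{8}/8! · (f^{(7)}(31) − f^{(7)}(5)) = −1/1209600 · (2.19653e-10 − 3.99576e-10) = 1.48746e-16.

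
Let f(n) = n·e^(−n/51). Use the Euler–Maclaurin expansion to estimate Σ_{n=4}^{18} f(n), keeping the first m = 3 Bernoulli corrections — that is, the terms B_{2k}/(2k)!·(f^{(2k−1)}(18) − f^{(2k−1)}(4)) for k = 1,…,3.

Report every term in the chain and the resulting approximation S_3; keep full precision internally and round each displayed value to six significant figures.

S_3 ≈ 129.031

∫_4^18 x·e^(−x/51) dx evaluates to 120.892.
Endpoint term: (f(4) + f(18))/2 = (3.69826 + 12.6471)/2 = 8.17270.
Running total after boundary: 129.064.
k=1: B_{2}/(2)! × [f^{(1)}(18) − f^{(1)}(4)] = 1/12 × (0.454636 − 0.852051) = -0.0331179.
Partial sum through k=1: 129.031.
k=2: B_{4}/(4)! × [f^{(3)}(18) − f^{(3)}(4)] = −1/720 × (0.000715061 − 0.00103852) = 4.49244e-07.
Partial sum through k=2: 129.031.
k=3: B_{6}/(6)! × [f^{(5)}(18) − f^{(5)}(4)] = 1/30240 × (4.82633e-07 − 6.72606e-07) = -6.28216e-12.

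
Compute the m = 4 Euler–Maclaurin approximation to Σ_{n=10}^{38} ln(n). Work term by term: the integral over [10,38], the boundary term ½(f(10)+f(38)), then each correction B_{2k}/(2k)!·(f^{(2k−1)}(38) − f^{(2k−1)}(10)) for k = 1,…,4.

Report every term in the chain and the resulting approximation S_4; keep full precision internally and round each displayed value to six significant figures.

S_4 ≈ 90.1664

Integral: ∫_10^38 ln(x) dx = 87.2024.
Endpoint term: (f(10) + f(38))/2 = (2.30259 + 3.63759)/2 = 2.97009.
Running total after boundary: 90.1725.
Correction k=1: B_{2}/2! · (f^{(1)}(38) − f^{(1)}(10)) = 1/12 · (0.0263158 − 0.100000) = -0.00614035.
After k=1: 90.1664.
Correction k=2: B_{4}/4! · (f^{(3)}(38) − f^{(3)}(10)) = −1/720 · (3.64485e-05 − 0.00200000) = 2.72715e-06.
After k=2: 90.1664.
Correction k=3: B_{6}/6! · (f^{(5)}(38) − f^{(5)}(10)) = 1/30240 · (3.02896e-07 − 0.000240000) = -7.92649e-09.
After k=3: 90.1664.
Correction k=4: B_{8}/8! · (f^{(7)}(38) − f^{(7)}(10)) = −1/1209600 · (6.29285e-09 − 7.20000e-05) = 5.95186e-11.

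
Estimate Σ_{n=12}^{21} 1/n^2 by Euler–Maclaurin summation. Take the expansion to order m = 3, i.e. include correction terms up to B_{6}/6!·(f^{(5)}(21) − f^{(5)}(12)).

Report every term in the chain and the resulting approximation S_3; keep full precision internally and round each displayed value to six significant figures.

S_3 ≈ 0.0403986

∫_12^21 1/x^2 dx evaluates to 0.0357143.
Boundary: ½(f(12) + f(21)) = ½(0.00694444 + 0.00226757) = 0.00460601.
So far: 0.0403203.
Order-1 term: 1/12 · (-0.000215959 − (-0.00115741)) = 7.84540e-05.
After k=1: 0.0403987.
Order-2 term: −1/720 · (-5.87645e-06 − (-9.64506e-05)) = -1.25797e-07.
After k=2: 0.0403986.
Order-3 term: 1/30240 · (-3.99758e-07 − (-2.00939e-05)) = 6.51261e-10.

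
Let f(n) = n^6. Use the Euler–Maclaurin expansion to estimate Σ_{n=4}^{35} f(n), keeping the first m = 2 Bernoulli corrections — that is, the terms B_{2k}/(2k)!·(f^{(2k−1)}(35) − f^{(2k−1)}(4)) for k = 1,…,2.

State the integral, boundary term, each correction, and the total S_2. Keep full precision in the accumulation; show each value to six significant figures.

∫_4^35 x^6 dx evaluates to 9.19133e+09.
Boundary: ½(f(4) + f(35)) = ½(4096.00 + 1.83827e+09) = 9.19135e+08.
Running total after boundary: 1.01105e+10.
Order-1 term: 1/12 · (3.15131e+08 − 6144.00) = 2.62604e+07.
Partial sum through k=1: 1.01367e+10.
Order-2 term: −1/720 · (5.14500e+06 − 7680.00) = -7135.17.

S_2 ≈ 1.01367e+10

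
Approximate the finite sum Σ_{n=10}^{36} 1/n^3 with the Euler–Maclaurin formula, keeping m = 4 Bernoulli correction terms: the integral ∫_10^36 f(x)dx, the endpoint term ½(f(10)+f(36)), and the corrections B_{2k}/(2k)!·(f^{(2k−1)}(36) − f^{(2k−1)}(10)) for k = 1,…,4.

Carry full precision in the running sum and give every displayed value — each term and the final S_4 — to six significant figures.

S_4 ≈ 0.00514968

∫_10^36 1/x^3 dx evaluates to 0.00461420.
Boundary: ½(f(10) + f(36)) = ½(0.00100000 + 2.14335e-05) = 0.000510717.
Integral + boundary = 0.00512491.
Order-1 term: 1/12 · (-1.78612e-06 − (-0.000300000)) = 2.48512e-05.
Running total after k=1: 0.00514977.
Order-2 term: −1/720 · (-2.75636e-08 − (-6.00000e-05)) = -8.32951e-08.
Running total after k=2: 0.00514968.
Order-3 term: 1/30240 · (-8.93265e-10 − (-2.52000e-05)) = 8.33304e-10.
Running total after k=3: 0.00514968.
Order-4 term: −1/1209600 · (-4.96259e-11 − (-1.81440e-05)) = -1.50000e-11.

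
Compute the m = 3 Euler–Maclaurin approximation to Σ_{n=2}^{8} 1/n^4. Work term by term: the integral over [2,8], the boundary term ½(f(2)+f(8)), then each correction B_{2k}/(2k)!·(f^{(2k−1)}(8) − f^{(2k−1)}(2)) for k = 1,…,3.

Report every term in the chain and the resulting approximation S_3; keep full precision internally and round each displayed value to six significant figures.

S_3 ≈ 0.0819262

The integral term ∫_2^8 1/x^4 dx = 0.0410156.
Endpoint term: (f(2) + f(8))/2 = (0.0625000 + 0.000244141)/2 = 0.0313721.
Integral + boundary = 0.0723877.
Correction k=1: B_{2}/2! · (f^{(1)}(8) − f^{(1)}(2)) = 1/12 · (-0.000122070 − (-0.125000)) = 0.0104065.
Partial sum through k=1: 0.0827942.
Correction k=2: B_{4}/4! · (f^{(3)}(8) − f^{(3)}(2)) = −1/720 · (-5.72205e-05 − (-0.937500)) = -0.00130200.
Partial sum through k=2: 0.0814922.
Correction k=3: B_{6}/6! · (f^{(5)}(8) − f^{(5)}(2)) = 1/30240 · (-5.00679e-05 − (-13.1250)) = 0.000434026.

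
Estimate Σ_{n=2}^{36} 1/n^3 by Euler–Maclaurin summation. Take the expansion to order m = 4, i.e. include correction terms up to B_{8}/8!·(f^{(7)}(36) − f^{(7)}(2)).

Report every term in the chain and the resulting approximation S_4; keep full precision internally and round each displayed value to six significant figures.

∫_2^36 1/x^3 dx evaluates to 0.124614.
Boundary: ½(f(2) + f(36)) = ½(0.125000 + 2.14335e-05) = 0.0625107.
Running total after boundary: 0.187125.
Correction k=1: B_{2}/2! · (f^{(1)}(36) − f^{(1)}(2)) = 1/12 · (-1.78612e-06 − (-0.187500)) = 0.0156249.
Running total after k=1: 0.202750.
Correction k=2: B_{4}/4! · (f^{(3)}(36) − f^{(3)}(2)) = −1/720 · (-2.75636e-08 − (-0.937500)) = -0.00130208.
Running total after k=2: 0.201448.
Correction k=3: B_{6}/6! · (f^{(5)}(36) − f^{(5)}(2)) = 1/30240 · (-8.93265e-10 − (-9.84375)) = 0.000325521.
Running total after k=3: 0.201773.
Correction k=4: B_{8}/8! · (f^{(7)}(36) − f^{(7)}(2)) = −1/1209600 · (-4.96259e-11 − (-177.188)) = -0.000146484.

S_4 ≈ 0.201627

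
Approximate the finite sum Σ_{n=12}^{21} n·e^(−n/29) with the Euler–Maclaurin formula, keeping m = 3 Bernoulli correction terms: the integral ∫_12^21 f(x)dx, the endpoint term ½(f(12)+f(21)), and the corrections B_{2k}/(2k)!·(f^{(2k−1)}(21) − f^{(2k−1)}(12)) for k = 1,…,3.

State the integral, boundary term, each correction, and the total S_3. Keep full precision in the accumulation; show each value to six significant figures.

S_3 ≈ 92.2519

The integral term ∫_12^21 x·e^(−x/29) dx = 83.2165.
½[f(12) + f(21)] = ½[7.93365 + 10.1796] = 9.05662.
Running total after boundary: 92.2731.
Correction k=1: B_{2}/2! · (f^{(1)}(21) − f^{(1)}(12)) = 1/12 · (0.133722 − 0.387563) = -0.0211535.
Partial sum through k=1: 92.2519.
Correction k=2: B_{4}/4! · (f^{(3)}(21) − f^{(3)}(12)) = −1/720 · (0.00131178 − 0.00203310) = 1.00184e-06.
Partial sum through k=2: 92.2519.
Correction k=3: B_{6}/6! · (f^{(5)}(21) − f^{(5)}(12)) = 1/30240 · (2.93051e-06 − 4.28700e-06) = -4.48576e-11.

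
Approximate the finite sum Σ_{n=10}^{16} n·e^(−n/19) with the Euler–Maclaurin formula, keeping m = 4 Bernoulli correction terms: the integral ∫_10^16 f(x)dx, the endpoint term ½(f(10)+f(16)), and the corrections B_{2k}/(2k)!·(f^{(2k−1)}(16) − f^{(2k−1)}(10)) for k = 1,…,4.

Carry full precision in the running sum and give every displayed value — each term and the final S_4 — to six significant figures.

S_4 ≈ 45.4173

∫_10^16 x·e^(−x/19) dx evaluates to 39.0347.
Endpoint term: (f(10) + f(16))/2 = (5.90778 + 6.89284)/2 = 6.40031.
Integral + boundary = 45.4350.
Correction k=1: B_{2}/2! · (f^{(1)}(16) − f^{(1)}(10)) = 1/12 · (0.0680215 − 0.279842) = -0.0176517.
After k=1: 45.4173.
Correction k=2: B_{4}/4! · (f^{(3)}(16) − f^{(3)}(10)) = −1/720 · (0.00257514 − 0.00404819) = 2.04590e-06.
After k=2: 45.4173.
Correction k=3: B_{6}/6! · (f^{(5)}(16) − f^{(5)}(10)) = 1/30240 · (1.37448e-05 − 2.02803e-05) = -2.16123e-10.
After k=3: 45.4173.
Correction k=4: B_{8}/8! · (f^{(7)}(16) − f^{(7)}(10)) = −1/1209600 · (5.63883e-08 − 8.12931e-08) = 2.05893e-14.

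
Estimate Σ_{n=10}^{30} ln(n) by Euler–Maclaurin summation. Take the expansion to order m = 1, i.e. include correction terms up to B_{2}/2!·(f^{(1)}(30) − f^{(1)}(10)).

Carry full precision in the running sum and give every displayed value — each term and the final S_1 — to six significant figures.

The integral term ∫_10^30 ln(x) dx = 59.0101.
Endpoint term: (f(10) + f(30))/2 = (2.30259 + 3.40120)/2 = 2.85189.
Running total after boundary: 61.8620.
Correction k=1: B_{2}/2! · (f^{(1)}(30) − f^{(1)}(10)) = 1/12 · (0.0333333 − 0.100000) = -0.00555556.

S_1 ≈ 61.8564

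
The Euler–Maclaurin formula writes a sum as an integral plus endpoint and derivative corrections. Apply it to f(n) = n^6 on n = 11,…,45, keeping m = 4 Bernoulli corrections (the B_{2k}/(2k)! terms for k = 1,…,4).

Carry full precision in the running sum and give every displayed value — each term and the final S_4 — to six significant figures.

S_4 ≈ 5.76235e+10

The integral term ∫_11^45 x^6 dx = 5.33786e+10.
Boundary: ½(f(11) + f(45)) = ½(1.77156e+06 + 8.30377e+09) = 4.15277e+09.
So far: 5.75313e+10.
k=1: B_{2}/(2)! × [f^{(1)}(45) − f^{(1)}(11)] = 1/12 × (1.10717e+09 − 966306) = 9.21835e+07.
After k=1: 5.76235e+10.
k=2: B_{4}/(4)! × [f^{(3)}(45) − f^{(3)}(11)] = −1/720 × (1.09350e+07 − 159720) = -14965.7.
After k=2: 5.76235e+10.
k=3: B_{6}/(6)! × [f^{(5)}(45) − f^{(5)}(11)] = 1/30240 × (32400.0 − 7920.00) = 0.809524.
After k=3: 5.76235e+10.
k=4: B_{8}/(8)! × [f^{(7)}(45) − f^{(7)}(11)] = −1/1209600 × (0.00000 − 0.00000) = 0.00000.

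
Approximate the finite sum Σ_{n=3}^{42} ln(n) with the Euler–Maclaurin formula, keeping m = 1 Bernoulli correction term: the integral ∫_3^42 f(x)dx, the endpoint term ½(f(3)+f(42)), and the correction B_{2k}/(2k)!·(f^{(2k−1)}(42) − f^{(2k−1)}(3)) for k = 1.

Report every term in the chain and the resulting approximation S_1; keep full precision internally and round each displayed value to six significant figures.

S_1 ≈ 117.079

The integral term ∫_3^42 ln(x) dx = 114.686.
Boundary: ½(f(3) + f(42)) = ½(1.09861 + 3.73767) = 2.41814.
So far: 117.104.
Correction k=1: B_{2}/2! · (f^{(1)}(42) − f^{(1)}(3)) = 1/12 · (0.0238095 − 0.333333) = -0.0257937.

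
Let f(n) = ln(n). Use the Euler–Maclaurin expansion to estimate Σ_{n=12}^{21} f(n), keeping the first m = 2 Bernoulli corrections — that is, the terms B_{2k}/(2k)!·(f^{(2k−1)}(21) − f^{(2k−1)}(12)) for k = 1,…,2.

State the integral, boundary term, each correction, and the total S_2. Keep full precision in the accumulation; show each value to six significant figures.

The integral term ∫_12^21 ln(x) dx = 25.1161.
Boundary: ½(f(12) + f(21)) = ½(2.48491 + 3.04452) = 2.76471.
So far: 27.8808.
Order-1 term: 1/12 · (0.0476190 − 0.0833333) = -0.00297619.
After k=1: 27.8778.
Order-2 term: −1/720 · (0.000215959 − 0.00115741) = 1.30757e-06.

S_2 ≈ 27.8778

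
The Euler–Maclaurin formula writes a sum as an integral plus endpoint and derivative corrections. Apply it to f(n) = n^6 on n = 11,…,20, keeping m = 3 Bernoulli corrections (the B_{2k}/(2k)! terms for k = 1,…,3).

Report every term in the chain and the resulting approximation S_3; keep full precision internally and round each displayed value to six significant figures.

∫_11^20 x^6 dx evaluates to 1.80073e+08.
½[f(11) + f(20)] = ½[1.77156e+06 + 6.40000e+07] = 3.28858e+07.
Running total after boundary: 2.12959e+08.
Correction k=1: B_{2}/2! · (f^{(1)}(20) − f^{(1)}(11)) = 1/12 · (1.92000e+07 − 966306) = 1.51947e+06.
After k=1: 2.14479e+08.
Correction k=2: B_{4}/4! · (f^{(3)}(20) − f^{(3)}(11)) = −1/720 · (960000 − 159720) = -1111.50.
After k=2: 2.14477e+08.
Correction k=3: B_{6}/6! · (f^{(5)}(20) − f^{(5)}(11)) = 1/30240 · (14400.0 − 7920.00) = 0.214286.

S_3 ≈ 2.14477e+08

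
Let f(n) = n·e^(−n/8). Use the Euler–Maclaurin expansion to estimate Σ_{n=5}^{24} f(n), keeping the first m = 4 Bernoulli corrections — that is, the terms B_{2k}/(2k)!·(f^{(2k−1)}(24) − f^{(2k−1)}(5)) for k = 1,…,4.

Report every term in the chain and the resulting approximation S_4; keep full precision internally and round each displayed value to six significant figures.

The integral term ∫_5^24 x·e^(−x/8) dx = 42.9217.
½[f(5) + f(24)] = ½[2.67631 + 1.19489] = 1.93560.
Running total after boundary: 44.8573.
Order-1 term: 1/12 · (-0.0995741 − 0.200723) = -0.0250248.
Partial sum through k=1: 44.8323.
Order-2 term: −1/720 · (0.00000 − 0.0198632) = 2.75878e-05.
Partial sum through k=2: 44.8323.
Order-3 term: 1/30240 · (2.43101e-05 − 0.000571721) = -1.81022e-08.
Partial sum through k=3: 44.8323.
Order-4 term: −1/1209600 · (7.59690e-07 − 1.30169e-05) = 1.01332e-11.

S_4 ≈ 44.8323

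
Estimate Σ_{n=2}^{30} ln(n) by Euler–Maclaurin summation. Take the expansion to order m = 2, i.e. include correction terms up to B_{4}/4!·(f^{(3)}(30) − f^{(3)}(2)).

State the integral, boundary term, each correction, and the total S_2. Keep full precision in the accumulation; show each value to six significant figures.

S_2 ≈ 74.6583

Integral: ∫_2^30 ln(x) dx = 72.6496.
½[f(2) + f(30)] = ½[0.693147 + 3.40120] = 2.04717.
Integral + boundary = 74.6968.
Correction k=1: B_{2}/2! · (f^{(1)}(30) − f^{(1)}(2)) = 1/12 · (0.0333333 − 0.500000) = -0.0388889.
Partial sum through k=1: 74.6579.
Correction k=2: B_{4}/4! · (f^{(3)}(30) − f^{(3)}(2)) = −1/720 · (7.40741e-05 − 0.250000) = 0.000347119.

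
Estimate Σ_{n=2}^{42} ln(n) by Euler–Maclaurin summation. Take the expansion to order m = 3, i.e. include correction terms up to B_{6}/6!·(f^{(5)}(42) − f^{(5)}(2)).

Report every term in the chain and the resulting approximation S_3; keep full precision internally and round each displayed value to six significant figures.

S_3 ≈ 117.772

The integral term ∫_2^42 ln(x) dx = 115.596.
Boundary: ½(f(2) + f(42)) = ½(0.693147 + 3.73767) = 2.21541.
Running total after boundary: 117.811.
Order-1 term: 1/12 · (0.0238095 − 0.500000) = -0.0396825.
Partial sum through k=1: 117.772.
Order-2 term: −1/720 · (2.69949e-05 − 0.250000) = 0.000347185.
Partial sum through k=2: 117.772.
Order-3 term: 1/30240 · (1.83639e-07 − 0.750000) = -2.48016e-05.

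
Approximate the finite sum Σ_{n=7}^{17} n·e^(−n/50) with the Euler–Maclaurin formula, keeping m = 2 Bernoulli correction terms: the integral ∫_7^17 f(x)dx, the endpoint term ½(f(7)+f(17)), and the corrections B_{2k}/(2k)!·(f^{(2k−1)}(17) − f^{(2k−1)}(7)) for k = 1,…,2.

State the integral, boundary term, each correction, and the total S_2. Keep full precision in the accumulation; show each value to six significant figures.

The integral term ∫_7^17 x·e^(−x/50) dx = 93.2404.
Boundary: ½(f(7) + f(17)) = ½(6.08551 + 12.1001) = 9.09280.
Running total after boundary: 102.333.
Correction k=1: B_{2}/2! · (f^{(1)}(17) − f^{(1)}(7)) = 1/12 · (0.469768 − 0.747648) = -0.0231566.
After k=1: 102.310.
Correction k=2: B_{4}/4! · (f^{(3)}(17) − f^{(3)}(7)) = −1/720 · (0.000757324 − 0.000994546) = 3.29475e-07.

S_2 ≈ 102.310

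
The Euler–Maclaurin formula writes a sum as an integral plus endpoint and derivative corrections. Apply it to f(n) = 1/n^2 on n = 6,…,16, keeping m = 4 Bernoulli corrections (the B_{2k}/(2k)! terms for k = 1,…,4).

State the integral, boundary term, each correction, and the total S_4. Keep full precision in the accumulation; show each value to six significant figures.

The integral term ∫_6^16 1/x^2 dx = 0.104167.
½[f(6) + f(16)] = ½[0.0277778 + 0.00390625] = 0.0158420.
Running total after boundary: 0.120009.
Order-1 term: 1/12 · (-0.000488281 − (-0.00925926)) = 0.000730915.
Running total after k=1: 0.120740.
Order-2 term: −1/720 · (-2.28882e-05 − (-0.00308642)) = -4.25490e-06.
Running total after k=2: 0.120735.
Order-3 term: 1/30240 · (-2.68221e-06 − (-0.00257202)) = 8.49648e-08.
Running total after k=3: 0.120735.
Order-4 term: −1/1209600 · (-5.86733e-07 − (-0.00400091)) = -3.30715e-09.

S_4 ≈ 0.120735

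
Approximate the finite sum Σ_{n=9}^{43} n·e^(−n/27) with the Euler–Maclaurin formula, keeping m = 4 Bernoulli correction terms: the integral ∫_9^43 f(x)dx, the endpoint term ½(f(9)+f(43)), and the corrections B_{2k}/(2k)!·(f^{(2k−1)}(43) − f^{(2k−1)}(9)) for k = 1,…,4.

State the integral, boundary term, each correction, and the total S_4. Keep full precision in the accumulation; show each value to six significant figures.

S_4 ≈ 319.595

The integral term ∫_9^43 x·e^(−x/27) dx = 312.047.
½[f(9) + f(43)] = ½[6.44878 + 8.74610] = 7.59744.
So far: 319.644.
Correction k=1: B_{2}/2! · (f^{(1)}(43) − f^{(1)}(9)) = 1/12 · (-0.120532 − 0.477688) = -0.0498516.
Partial sum through k=1: 319.595.
Correction k=2: B_{4}/4! · (f^{(3)}(43) − f^{(3)}(9)) = −1/720 · (0.000392679 − 0.00262106) = 3.09497e-06.
Partial sum through k=2: 319.595.
Correction k=3: B_{6}/6! · (f^{(5)}(43) − f^{(5)}(9)) = 1/30240 · (1.30411e-06 − 6.29197e-06) = -1.64943e-10.
Partial sum through k=3: 319.595.
Correction k=4: B_{8}/8! · (f^{(7)}(43) − f^{(7)}(9)) = −1/1209600 · (2.83891e-09 − 1.23300e-08) = 7.84643e-15.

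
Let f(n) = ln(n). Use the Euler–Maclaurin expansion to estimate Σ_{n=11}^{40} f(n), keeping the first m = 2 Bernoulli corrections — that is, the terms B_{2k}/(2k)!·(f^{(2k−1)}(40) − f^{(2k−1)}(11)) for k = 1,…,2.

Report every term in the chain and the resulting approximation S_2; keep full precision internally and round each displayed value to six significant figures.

S_2 ≈ 95.2162

The integral term ∫_11^40 ln(x) dx = 92.1783.
Boundary: ½(f(11) + f(40)) = ½(2.39790 + 3.68888) = 3.04339.
Integral + boundary = 95.2217.
Correction k=1: B_{2}/2! · (f^{(1)}(40) − f^{(1)}(11)) = 1/12 · (0.0250000 − 0.0909091) = -0.00549242.
After k=1: 95.2162.
Correction k=2: B_{4}/4! · (f^{(3)}(40) − f^{(3)}(11)) = −1/720 · (3.12500e-05 − 0.00150263) = 2.04358e-06.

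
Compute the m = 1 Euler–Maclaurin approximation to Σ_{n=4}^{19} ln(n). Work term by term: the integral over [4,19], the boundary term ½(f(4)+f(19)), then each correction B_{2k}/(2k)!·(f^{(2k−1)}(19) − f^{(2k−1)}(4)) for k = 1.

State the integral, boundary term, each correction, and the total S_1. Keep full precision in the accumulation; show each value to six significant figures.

The integral term ∫_4^19 ln(x) dx = 35.3992.
Endpoint term: (f(4) + f(19))/2 = (1.38629 + 2.94444)/2 = 2.16537.
So far: 37.5645.
Order-1 term: 1/12 · (0.0526316 − 0.250000) = -0.0164474.

S_1 ≈ 37.5481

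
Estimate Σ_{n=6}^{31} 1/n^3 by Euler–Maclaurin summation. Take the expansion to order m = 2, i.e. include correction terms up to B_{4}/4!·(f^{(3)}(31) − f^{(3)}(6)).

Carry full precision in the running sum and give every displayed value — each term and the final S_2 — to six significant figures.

S_2 ≈ 0.0158910

The integral term ∫_6^31 1/x^3 dx = 0.0133686.
½[f(6) + f(31)] = ½[0.00462963 + 3.35672e-05] = 0.00233160.
Running total after boundary: 0.0157002.
Correction k=1: B_{2}/2! · (f^{(1)}(31) − f^{(1)}(6)) = 1/12 · (-3.24844e-06 − (-0.00231481)) = 0.000192631.
Partial sum through k=1: 0.0158928.
Correction k=2: B_{4}/4! · (f^{(3)}(31) − f^{(3)}(6)) = −1/720 · (-6.76054e-08 − (-0.00128601)) = -1.78603e-06.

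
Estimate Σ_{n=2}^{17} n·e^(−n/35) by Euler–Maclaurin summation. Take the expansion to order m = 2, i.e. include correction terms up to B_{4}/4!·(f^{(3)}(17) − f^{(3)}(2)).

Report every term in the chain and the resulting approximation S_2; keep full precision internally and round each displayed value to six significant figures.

Integral: ∫_2^17 x·e^(−x/35) dx = 103.306.
½[f(2) + f(17)] = ½[1.88892 + 10.4594] = 6.17415.
Integral + boundary = 109.480.
k=1: B_{2}/(2)! × [f^{(1)}(17) − f^{(1)}(2)] = 1/12 × (0.316418 − 0.890490) = -0.0478393.
After k=1: 109.432.
k=2: B_{4}/(4)! × [f^{(3)}(17) − f^{(3)}(2)] = −1/720 × (0.00126280 − 0.00226890) = 1.39736e-06.

S_2 ≈ 109.432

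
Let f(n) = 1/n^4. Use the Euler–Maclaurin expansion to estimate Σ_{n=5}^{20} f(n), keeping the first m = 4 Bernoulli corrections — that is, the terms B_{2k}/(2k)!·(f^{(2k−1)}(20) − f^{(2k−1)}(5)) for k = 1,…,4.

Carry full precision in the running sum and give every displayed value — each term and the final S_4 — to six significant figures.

S_4 ≈ 0.00353266

Integral: ∫_5^20 1/x^4 dx = 0.00262500.
Endpoint term: (f(5) + f(20))/2 = (0.00160000 + 6.25000e-06)/2 = 0.000803125.
Running total after boundary: 0.00342813.
Correction k=1: B_{2}/2! · (f^{(1)}(20) − f^{(1)}(5)) = 1/12 · (-1.25000e-06 − (-0.00128000)) = 0.000106562.
Partial sum through k=1: 0.00353469.
Correction k=2: B_{4}/4! · (f^{(3)}(20) − f^{(3)}(5)) = −1/720 · (-9.37500e-08 − (-0.00153600)) = -2.13320e-06.
Partial sum through k=2: 0.00353255.
Correction k=3: B_{6}/6! · (f^{(5)}(20) − f^{(5)}(5)) = 1/30240 · (-1.31250e-08 − (-0.00344064)) = 1.13777e-07.
Partial sum through k=3: 0.00353267.
Correction k=4: B_{8}/8! · (f^{(7)}(20) − f^{(7)}(5)) = −1/1209600 · (-2.95313e-09 − (-0.0123863)) = -1.02400e-08.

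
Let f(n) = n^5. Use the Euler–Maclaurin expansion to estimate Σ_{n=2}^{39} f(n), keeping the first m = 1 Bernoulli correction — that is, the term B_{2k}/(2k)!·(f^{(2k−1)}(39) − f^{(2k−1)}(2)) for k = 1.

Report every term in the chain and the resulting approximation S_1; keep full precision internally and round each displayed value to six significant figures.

Integral: ∫_2^39 x^5 dx = 5.86457e+08.
Boundary: ½(f(2) + f(39)) = ½(32.0000 + 9.02242e+07) = 4.51121e+07.
Integral + boundary = 6.31569e+08.
k=1: B_{2}/(2)! × [f^{(1)}(39) − f^{(1)}(2)] = 1/12 × (1.15672e+07 − 80.0000) = 963927.

S_1 ≈ 6.32533e+08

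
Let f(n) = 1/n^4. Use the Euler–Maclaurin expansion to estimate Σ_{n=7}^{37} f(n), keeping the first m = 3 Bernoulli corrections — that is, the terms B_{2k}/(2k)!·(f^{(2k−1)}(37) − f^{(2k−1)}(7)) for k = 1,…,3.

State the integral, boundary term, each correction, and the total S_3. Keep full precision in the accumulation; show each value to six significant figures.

S_3 ≈ 0.00119338

Integral: ∫_7^37 1/x^4 dx = 0.000965237.
Endpoint term: (f(7) + f(37))/2 = (0.000416493 + 5.33572e-07)/2 = 0.000208513.
Running total after boundary: 0.00117375.
Order-1 term: 1/12 · (-5.76835e-08 − (-0.000237996)) = 1.98282e-05.
After k=1: 0.00119358.
Order-2 term: −1/720 · (-1.26406e-09 − (-0.000145712)) = -2.02376e-07.
After k=2: 0.00119338.
Order-3 term: 1/30240 · (-5.17075e-11 − (-0.000166528)) = 5.50687e-09.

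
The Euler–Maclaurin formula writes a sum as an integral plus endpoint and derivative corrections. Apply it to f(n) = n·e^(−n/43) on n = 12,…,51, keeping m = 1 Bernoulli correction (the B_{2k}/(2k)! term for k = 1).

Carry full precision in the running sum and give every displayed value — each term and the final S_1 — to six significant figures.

∫_12^51 x·e^(−x/43) dx evaluates to 554.559.
Endpoint term: (f(12) + f(51))/2 = (9.07785 + 15.5767)/2 = 12.3273.
Integral + boundary = 566.886.
Correction k=1: B_{2}/2! · (f^{(1)}(51) − f^{(1)}(12)) = 1/12 · (-0.0568235 − 0.545374) = -0.0501832.

S_1 ≈ 566.836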